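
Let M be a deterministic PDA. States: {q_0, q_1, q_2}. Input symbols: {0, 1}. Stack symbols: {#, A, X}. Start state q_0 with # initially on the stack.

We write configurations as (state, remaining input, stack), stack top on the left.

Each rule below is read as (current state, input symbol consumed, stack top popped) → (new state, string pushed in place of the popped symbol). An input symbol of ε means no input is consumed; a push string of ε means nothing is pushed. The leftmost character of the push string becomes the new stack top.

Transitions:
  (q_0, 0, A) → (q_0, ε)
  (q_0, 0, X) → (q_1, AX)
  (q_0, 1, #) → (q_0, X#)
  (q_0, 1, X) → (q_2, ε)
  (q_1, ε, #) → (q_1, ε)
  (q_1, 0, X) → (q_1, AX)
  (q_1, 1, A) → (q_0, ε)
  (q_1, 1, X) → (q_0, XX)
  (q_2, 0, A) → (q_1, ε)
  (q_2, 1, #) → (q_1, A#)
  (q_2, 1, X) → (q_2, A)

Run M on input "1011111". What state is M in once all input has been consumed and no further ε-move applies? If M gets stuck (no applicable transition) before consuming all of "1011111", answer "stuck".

q_0

(q_0, 1011111, #)
  read 1, top #: go to q_0, push X# → (q_0, 011111, X#)
  read 0, top X: go to q_1, push AX → (q_1, 11111, AX#)
  read 1, top A: go to q_0, push ε → (q_0, 1111, X#)
  read 1, top X: go to q_2, push ε → (q_2, 111, #)
  read 1, top #: go to q_1, push A# → (q_1, 11, A#)
  read 1, top A: go to q_0, push ε → (q_0, 1, #)
  read 1, top #: go to q_0, push X# → (q_0, ε, X#)
All input consumed; M is in state q_0.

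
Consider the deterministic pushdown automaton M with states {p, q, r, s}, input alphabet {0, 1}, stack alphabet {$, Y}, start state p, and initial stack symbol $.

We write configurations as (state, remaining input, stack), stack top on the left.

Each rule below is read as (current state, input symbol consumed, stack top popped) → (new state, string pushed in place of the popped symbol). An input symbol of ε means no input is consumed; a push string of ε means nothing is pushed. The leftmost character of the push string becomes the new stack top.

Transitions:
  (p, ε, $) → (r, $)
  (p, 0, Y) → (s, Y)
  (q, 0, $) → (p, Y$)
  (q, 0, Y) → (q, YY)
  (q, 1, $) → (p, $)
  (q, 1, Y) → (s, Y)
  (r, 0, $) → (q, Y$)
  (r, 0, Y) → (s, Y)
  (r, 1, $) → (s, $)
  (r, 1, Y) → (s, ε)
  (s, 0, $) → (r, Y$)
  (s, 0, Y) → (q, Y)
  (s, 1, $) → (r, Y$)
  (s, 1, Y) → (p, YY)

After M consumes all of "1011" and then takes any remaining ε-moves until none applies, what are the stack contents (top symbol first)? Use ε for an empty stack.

(p, 1011, $)
  ε-move, top $: go to r, push $ → (r, 1011, $)
  read 1, top $: go to s, push $ → (s, 011, $)
  read 0, top $: go to r, push Y$ → (r, 11, Y$)
  read 1, top Y: go to s, push ε → (s, 1, $)
  read 1, top $: go to r, push Y$ → (r, ε, Y$)
All input consumed in state r with stack Y$.

Y$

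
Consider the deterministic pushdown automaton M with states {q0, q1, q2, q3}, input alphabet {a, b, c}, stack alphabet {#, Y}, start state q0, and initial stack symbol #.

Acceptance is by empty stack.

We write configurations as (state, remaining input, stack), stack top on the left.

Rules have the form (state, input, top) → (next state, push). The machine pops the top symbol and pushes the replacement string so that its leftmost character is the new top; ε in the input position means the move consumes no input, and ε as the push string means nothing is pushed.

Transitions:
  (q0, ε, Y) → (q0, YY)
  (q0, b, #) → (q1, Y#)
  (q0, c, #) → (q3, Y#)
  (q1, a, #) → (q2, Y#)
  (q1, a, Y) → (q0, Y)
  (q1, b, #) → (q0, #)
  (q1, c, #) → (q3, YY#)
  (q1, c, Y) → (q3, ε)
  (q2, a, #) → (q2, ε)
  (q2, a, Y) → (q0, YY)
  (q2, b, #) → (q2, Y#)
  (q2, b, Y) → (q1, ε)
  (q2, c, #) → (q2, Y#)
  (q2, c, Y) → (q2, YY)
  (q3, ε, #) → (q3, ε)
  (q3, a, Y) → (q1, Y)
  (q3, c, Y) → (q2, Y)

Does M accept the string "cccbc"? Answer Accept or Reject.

(q0, cccbc, #)
  read c, top #: go to q3, push Y# → (q3, ccbc, Y#)
  read c, top Y: go to q2, push Y → (q2, cbc, Y#)
  read c, top Y: go to q2, push YY → (q2, bc, YY#)
  read b, top Y: go to q1, push ε → (q1, c, Y#)
  read c, top Y: go to q3, push ε → (q3, ε, #)
  ε-move, top #: go to q3, push ε → (q3, ε, ε)
All input consumed and the stack is empty.

Accept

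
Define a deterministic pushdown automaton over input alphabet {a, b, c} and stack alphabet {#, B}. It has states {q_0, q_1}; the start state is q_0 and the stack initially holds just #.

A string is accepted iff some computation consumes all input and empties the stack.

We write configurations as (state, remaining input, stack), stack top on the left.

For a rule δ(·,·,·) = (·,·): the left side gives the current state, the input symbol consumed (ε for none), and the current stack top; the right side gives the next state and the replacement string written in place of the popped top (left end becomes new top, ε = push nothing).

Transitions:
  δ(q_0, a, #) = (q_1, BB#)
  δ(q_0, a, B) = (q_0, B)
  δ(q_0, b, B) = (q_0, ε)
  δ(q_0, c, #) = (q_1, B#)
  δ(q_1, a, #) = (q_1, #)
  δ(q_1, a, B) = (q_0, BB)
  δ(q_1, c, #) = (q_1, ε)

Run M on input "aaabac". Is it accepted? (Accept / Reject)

(q_0, aaabac, #)
  read a, top #: go to q_1, push BB# → (q_1, aabac, BB#)
  read a, top B: go to q_0, push BB → (q_0, abac, BBB#)
  read a, top B: go to q_0, push B → (q_0, bac, BBB#)
  read b, top B: go to q_0, push ε → (q_0, ac, BB#)
  read a, top B: go to q_0, push B → (q_0, c, BB#)
No transition applies at (q_0, c, BB#); input not fully consumed.

Reject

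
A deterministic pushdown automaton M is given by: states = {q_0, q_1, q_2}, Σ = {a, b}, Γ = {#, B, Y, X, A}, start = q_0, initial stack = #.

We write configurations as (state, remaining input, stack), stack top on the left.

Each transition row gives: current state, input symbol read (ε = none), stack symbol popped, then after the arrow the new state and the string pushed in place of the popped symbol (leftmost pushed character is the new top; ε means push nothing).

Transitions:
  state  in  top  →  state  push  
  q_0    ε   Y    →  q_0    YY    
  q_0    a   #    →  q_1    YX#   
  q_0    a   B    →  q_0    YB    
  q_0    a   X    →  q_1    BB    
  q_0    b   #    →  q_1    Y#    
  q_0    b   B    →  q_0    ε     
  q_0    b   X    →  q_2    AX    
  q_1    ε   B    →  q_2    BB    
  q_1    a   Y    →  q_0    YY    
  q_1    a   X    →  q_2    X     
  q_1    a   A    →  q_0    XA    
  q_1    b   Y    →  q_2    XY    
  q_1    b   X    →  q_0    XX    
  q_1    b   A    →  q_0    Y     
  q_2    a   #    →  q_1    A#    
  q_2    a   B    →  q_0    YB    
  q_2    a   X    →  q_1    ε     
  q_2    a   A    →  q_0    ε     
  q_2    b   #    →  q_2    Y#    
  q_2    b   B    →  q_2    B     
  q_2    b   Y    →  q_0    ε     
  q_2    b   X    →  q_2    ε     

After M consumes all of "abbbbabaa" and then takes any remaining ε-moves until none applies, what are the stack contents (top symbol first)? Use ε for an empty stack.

(q_0, abbbbabaa, #) ⊢ (q_1, bbbbabaa, YX#) ⊢ (q_2, bbbabaa, XYX#) ⊢ (q_2, bbabaa, YX#) ⊢ (q_0, babaa, X#) ⊢ (q_2, abaa, AX#) ⊢ (q_0, baa, X#) ⊢ (q_2, aa, AX#) ⊢ (q_0, a, X#) ⊢ (q_1, ε, BB#) ⊢ (q_2, ε, BBB#)
All input consumed in state q_2 with stack BBB#.

BBB#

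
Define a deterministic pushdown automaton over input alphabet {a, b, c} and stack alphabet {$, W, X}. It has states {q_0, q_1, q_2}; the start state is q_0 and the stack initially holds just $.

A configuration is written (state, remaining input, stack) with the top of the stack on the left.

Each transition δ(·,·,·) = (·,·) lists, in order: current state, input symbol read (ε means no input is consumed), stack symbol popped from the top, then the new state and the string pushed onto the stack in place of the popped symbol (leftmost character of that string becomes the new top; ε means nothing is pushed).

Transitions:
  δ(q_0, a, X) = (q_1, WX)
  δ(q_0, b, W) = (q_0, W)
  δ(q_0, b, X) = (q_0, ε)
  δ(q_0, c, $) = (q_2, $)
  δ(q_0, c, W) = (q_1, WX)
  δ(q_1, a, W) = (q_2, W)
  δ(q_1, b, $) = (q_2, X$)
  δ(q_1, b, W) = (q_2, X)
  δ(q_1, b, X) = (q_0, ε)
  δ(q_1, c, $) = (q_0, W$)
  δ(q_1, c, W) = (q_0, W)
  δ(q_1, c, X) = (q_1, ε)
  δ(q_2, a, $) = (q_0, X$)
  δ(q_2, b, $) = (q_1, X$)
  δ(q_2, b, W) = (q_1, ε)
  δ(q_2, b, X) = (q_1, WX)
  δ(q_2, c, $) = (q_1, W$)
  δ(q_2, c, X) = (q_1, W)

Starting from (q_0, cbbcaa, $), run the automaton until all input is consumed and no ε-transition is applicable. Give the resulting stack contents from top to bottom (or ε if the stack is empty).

(q_0, cbbcaa, $)
  read c, top $: go to q_2, push $ → (q_2, bbcaa, $)
  read b, top $: go to q_1, push X$ → (q_1, bcaa, X$)
  read b, top X: go to q_0, push ε → (q_0, caa, $)
  read c, top $: go to q_2, push $ → (q_2, aa, $)
  read a, top $: go to q_0, push X$ → (q_0, a, X$)
  read a, top X: go to q_1, push WX → (q_1, ε, WX$)
All input consumed in state q_1 with stack WX$.

WX$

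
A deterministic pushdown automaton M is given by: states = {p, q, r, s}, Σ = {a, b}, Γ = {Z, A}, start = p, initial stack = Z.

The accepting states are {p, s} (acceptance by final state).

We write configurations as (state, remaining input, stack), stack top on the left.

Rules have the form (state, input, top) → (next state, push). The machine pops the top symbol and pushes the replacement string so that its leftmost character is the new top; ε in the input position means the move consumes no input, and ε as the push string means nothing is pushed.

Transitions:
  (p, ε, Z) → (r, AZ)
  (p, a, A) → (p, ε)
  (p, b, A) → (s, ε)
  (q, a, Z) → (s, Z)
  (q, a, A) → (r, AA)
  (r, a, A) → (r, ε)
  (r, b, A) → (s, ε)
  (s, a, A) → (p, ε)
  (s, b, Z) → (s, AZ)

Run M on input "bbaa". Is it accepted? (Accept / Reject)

Reject

(p, bbaa, Z) ⊢ (r, bbaa, AZ) ⊢ (s, baa, Z) ⊢ (s, aa, AZ) ⊢ (p, a, Z) ⊢ (r, a, AZ) ⊢ (r, ε, Z)
All input consumed; state r ∉ F and no further ε-move applies.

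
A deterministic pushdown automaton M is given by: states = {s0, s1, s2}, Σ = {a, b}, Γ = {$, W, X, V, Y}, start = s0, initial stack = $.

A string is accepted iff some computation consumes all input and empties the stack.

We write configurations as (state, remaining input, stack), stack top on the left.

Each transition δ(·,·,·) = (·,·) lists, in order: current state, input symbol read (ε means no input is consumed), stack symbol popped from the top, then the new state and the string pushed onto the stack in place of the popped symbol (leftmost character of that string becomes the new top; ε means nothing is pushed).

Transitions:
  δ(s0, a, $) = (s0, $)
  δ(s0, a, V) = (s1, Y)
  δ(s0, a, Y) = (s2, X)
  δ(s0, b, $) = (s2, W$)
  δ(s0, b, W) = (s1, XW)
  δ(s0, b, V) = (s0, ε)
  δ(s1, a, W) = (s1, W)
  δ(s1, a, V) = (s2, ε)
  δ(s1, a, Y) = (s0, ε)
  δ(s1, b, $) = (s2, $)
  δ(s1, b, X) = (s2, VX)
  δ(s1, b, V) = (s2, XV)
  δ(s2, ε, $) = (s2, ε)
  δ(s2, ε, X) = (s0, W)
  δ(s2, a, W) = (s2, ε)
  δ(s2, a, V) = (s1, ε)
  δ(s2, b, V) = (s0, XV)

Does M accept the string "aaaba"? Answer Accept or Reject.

(s0, aaaba, $) ⊢ (s0, aaba, $) ⊢ (s0, aba, $) ⊢ (s0, ba, $) ⊢ (s2, a, W$) ⊢ (s2, ε, $) ⊢ (s2, ε, ε)
All input consumed and the stack is empty.

Accept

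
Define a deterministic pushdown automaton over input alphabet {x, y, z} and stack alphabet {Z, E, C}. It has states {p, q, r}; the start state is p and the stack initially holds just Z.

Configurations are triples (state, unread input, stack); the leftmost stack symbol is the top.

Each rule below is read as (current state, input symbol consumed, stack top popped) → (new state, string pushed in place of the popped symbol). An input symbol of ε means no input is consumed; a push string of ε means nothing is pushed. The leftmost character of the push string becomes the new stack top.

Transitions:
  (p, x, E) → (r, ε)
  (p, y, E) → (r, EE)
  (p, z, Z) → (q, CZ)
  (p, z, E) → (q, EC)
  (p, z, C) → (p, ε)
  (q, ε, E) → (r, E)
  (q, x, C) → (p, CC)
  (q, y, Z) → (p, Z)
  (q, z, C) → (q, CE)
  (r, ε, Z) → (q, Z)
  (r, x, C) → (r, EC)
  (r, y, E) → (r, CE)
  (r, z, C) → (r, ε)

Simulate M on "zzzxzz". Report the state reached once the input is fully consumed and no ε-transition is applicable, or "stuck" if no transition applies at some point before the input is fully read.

p

(p, zzzxzz, Z)
  read z, top Z: go to q, push CZ → (q, zzxzz, CZ)
  read z, top C: go to q, push CE → (q, zxzz, CEZ)
  read z, top C: go to q, push CE → (q, xzz, CEEZ)
  read x, top C: go to p, push CC → (p, zz, CCEEZ)
  read z, top C: go to p, push ε → (p, z, CEEZ)
  read z, top C: go to p, push ε → (p, ε, EEZ)
All input consumed; M is in state p.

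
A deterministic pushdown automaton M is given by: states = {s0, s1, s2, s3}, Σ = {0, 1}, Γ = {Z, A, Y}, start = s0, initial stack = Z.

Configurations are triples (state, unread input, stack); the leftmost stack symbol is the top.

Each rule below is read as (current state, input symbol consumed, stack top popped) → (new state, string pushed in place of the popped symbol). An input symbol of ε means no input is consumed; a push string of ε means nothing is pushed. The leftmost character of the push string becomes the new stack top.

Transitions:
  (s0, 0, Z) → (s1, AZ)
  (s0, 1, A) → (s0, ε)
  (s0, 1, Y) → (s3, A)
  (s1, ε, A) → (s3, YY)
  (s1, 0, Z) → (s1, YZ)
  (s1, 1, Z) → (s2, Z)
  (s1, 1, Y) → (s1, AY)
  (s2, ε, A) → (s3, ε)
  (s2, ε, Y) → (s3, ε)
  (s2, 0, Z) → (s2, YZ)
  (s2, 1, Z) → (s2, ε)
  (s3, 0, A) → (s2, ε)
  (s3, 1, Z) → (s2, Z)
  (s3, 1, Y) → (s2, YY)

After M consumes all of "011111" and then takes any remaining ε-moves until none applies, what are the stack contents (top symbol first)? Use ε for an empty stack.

YYZ

(s0, 011111, Z)
  read 0, top Z: go to s1, push AZ → (s1, 11111, AZ)
  ε-move, top A: go to s3, push YY → (s3, 11111, YYZ)
  read 1, top Y: go to s2, push YY → (s2, 1111, YYYZ)
  ε-move, top Y: go to s3, push ε → (s3, 1111, YYZ)
  read 1, top Y: go to s2, push YY → (s2, 111, YYYZ)
  ε-move, top Y: go to s3, push ε → (s3, 111, YYZ)
  read 1, top Y: go to s2, push YY → (s2, 11, YYYZ)
  ε-move, top Y: go to s3, push ε → (s3, 11, YYZ)
  read 1, top Y: go to s2, push YY → (s2, 1, YYYZ)
  ε-move, top Y: go to s3, push ε → (s3, 1, YYZ)
  read 1, top Y: go to s2, push YY → (s2, ε, YYYZ)
  ε-move, top Y: go to s3, push ε → (s3, ε, YYZ)
All input consumed in state s3 with stack YYZ.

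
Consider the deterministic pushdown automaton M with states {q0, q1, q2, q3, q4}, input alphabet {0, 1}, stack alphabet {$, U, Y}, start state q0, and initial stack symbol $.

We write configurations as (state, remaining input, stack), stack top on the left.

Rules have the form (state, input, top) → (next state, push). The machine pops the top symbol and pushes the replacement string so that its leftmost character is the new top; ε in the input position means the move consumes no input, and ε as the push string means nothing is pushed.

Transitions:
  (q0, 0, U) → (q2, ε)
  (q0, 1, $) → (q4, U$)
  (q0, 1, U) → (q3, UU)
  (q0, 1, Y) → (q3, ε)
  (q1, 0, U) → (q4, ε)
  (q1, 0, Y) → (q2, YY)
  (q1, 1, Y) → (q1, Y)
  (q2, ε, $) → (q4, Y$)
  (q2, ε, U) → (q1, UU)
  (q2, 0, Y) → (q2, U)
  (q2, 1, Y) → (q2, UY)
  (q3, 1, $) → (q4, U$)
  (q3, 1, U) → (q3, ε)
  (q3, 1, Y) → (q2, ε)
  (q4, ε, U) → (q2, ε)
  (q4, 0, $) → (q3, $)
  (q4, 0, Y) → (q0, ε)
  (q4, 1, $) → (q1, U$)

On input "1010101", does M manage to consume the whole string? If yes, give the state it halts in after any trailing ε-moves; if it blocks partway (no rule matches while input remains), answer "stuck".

(q0, 1010101, $) ⊢ (q4, 010101, U$) ⊢ (q2, 010101, $) ⊢ (q4, 010101, Y$) ⊢ (q0, 10101, $) ⊢ (q4, 0101, U$) ⊢ (q2, 0101, $) ⊢ (q4, 0101, Y$) ⊢ (q0, 101, $) ⊢ (q4, 01, U$) ⊢ (q2, 01, $) ⊢ (q4, 01, Y$) ⊢ (q0, 1, $) ⊢ (q4, ε, U$) ⊢ (q2, ε, $) ⊢ (q4, ε, Y$)
All input consumed; M is in state q4.

q4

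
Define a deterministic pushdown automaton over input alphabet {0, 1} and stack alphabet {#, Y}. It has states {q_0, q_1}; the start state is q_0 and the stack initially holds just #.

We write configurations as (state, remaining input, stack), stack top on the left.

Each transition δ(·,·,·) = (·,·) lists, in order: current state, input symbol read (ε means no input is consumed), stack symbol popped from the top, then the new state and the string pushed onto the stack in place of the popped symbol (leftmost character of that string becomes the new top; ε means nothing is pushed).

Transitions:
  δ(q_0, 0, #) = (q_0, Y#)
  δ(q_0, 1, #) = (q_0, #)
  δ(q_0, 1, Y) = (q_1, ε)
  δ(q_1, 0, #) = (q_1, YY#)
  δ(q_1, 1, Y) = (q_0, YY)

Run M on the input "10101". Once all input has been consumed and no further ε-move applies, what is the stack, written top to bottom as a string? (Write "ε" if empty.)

YYY#

(q_0, 10101, #)
  read 1, top #: go to q_0, push # → (q_0, 0101, #)
  read 0, top #: go to q_0, push Y# → (q_0, 101, Y#)
  read 1, top Y: go to q_1, push ε → (q_1, 01, #)
  read 0, top #: go to q_1, push YY# → (q_1, 1, YY#)
  read 1, top Y: go to q_0, push YY → (q_0, ε, YYY#)
All input consumed in state q_0 with stack YYY#.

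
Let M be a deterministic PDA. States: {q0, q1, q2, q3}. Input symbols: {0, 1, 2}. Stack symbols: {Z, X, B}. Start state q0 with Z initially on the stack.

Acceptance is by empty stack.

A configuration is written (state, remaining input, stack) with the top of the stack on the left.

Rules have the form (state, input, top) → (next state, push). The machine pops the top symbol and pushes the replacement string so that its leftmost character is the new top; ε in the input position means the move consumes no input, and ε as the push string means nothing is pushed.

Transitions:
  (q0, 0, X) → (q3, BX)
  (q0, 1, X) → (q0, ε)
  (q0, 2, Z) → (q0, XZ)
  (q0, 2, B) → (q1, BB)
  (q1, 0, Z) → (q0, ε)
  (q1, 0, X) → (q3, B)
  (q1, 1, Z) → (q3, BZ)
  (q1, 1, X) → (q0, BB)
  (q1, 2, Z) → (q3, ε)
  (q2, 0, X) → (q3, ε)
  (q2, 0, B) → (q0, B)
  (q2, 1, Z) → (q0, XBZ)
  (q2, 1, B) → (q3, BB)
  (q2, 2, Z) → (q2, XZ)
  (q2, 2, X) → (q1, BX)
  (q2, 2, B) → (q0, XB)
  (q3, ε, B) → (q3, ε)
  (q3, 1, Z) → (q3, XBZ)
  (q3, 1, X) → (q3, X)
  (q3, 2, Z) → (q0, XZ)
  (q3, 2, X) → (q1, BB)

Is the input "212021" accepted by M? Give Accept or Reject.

(q0, 212021, Z)
  read 2, top Z: go to q0, push XZ → (q0, 12021, XZ)
  read 1, top X: go to q0, push ε → (q0, 2021, Z)
  read 2, top Z: go to q0, push XZ → (q0, 021, XZ)
  read 0, top X: go to q3, push BX → (q3, 21, BXZ)
  ε-move, top B: go to q3, push ε → (q3, 21, XZ)
  read 2, top X: go to q1, push BB → (q1, 1, BBZ)
No transition applies at (q1, 1, BBZ); input not fully consumed.

Reject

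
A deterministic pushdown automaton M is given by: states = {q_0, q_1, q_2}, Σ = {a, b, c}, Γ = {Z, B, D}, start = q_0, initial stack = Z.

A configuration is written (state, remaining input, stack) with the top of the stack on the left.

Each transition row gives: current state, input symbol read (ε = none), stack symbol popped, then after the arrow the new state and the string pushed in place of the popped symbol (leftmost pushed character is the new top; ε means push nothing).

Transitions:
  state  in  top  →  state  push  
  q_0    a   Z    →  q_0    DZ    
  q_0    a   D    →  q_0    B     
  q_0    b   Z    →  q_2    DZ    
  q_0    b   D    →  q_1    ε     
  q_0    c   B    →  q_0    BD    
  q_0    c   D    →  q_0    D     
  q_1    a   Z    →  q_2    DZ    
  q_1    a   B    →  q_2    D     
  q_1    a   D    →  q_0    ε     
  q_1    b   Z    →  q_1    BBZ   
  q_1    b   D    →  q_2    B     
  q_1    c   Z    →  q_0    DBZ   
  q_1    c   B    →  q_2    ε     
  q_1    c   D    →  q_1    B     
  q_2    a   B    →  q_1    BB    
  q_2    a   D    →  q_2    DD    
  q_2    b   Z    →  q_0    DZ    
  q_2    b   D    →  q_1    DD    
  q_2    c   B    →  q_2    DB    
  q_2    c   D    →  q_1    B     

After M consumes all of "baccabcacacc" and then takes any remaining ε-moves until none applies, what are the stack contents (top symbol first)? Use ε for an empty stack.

(q_0, baccabcacacc, Z)
  read b, top Z: go to q_2, push DZ → (q_2, accabcacacc, DZ)
  read a, top D: go to q_2, push DD → (q_2, ccabcacacc, DDZ)
  read c, top D: go to q_1, push B → (q_1, cabcacacc, BDZ)
  read c, top B: go to q_2, push ε → (q_2, abcacacc, DZ)
  read a, top D: go to q_2, push DD → (q_2, bcacacc, DDZ)
  read b, top D: go to q_1, push DD → (q_1, cacacc, DDDZ)
  read c, top D: go to q_1, push B → (q_1, acacc, BDDZ)
  read a, top B: go to q_2, push D → (q_2, cacc, DDDZ)
  read c, top D: go to q_1, push B → (q_1, acc, BDDZ)
  read a, top B: go to q_2, push D → (q_2, cc, DDDZ)
  read c, top D: go to q_1, push B → (q_1, c, BDDZ)
  read c, top B: go to q_2, push ε → (q_2, ε, DDZ)
All input consumed in state q_2 with stack DDZ.

DDZ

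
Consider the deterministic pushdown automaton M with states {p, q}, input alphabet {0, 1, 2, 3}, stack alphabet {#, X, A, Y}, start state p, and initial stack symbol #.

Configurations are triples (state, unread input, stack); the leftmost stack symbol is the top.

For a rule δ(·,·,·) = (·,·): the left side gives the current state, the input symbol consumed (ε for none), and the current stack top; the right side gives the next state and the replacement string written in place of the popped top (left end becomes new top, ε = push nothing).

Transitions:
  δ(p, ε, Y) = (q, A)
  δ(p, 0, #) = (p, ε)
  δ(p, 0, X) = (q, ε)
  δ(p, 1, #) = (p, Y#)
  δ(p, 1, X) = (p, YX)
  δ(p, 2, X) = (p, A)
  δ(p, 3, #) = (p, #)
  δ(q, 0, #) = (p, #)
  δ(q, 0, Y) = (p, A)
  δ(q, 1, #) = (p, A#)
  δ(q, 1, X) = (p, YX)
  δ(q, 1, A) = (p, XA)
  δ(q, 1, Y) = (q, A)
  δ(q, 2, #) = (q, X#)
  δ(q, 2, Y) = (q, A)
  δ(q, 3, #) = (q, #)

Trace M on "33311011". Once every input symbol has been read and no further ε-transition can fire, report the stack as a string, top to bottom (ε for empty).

AXA#

(p, 33311011, #) ⊢ (p, 3311011, #) ⊢ (p, 311011, #) ⊢ (p, 11011, #) ⊢ (p, 1011, Y#) ⊢ (q, 1011, A#) ⊢ (p, 011, XA#) ⊢ (q, 11, A#) ⊢ (p, 1, XA#) ⊢ (p, ε, YXA#) ⊢ (q, ε, AXA#)
All input consumed in state q with stack AXA#.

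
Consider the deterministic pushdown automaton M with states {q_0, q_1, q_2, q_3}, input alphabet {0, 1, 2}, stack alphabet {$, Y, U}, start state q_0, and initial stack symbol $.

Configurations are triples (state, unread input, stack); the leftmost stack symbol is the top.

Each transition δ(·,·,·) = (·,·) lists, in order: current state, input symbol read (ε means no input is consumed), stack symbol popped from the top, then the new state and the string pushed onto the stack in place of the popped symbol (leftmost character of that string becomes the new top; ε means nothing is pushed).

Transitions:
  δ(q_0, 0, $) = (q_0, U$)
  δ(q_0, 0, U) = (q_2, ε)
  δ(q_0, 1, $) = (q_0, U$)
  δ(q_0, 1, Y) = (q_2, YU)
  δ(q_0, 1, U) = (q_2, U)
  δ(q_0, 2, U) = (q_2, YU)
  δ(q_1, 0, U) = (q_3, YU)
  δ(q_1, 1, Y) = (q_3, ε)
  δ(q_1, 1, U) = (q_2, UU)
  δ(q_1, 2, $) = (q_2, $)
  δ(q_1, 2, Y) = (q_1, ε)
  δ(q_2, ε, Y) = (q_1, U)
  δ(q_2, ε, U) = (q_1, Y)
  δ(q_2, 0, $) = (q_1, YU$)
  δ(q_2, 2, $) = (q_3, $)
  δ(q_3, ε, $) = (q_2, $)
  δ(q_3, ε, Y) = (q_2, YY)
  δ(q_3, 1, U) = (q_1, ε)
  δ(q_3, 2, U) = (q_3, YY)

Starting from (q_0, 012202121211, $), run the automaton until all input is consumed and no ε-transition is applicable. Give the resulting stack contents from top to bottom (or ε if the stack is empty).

(q_0, 012202121211, $)
  read 0, top $: go to q_0, push U$ → (q_0, 12202121211, U$)
  read 1, top U: go to q_2, push U → (q_2, 2202121211, U$)
  ε-move, top U: go to q_1, push Y → (q_1, 2202121211, Y$)
  read 2, top Y: go to q_1, push ε → (q_1, 202121211, $)
  read 2, top $: go to q_2, push $ → (q_2, 02121211, $)
  read 0, top $: go to q_1, push YU$ → (q_1, 2121211, YU$)
  read 2, top Y: go to q_1, push ε → (q_1, 121211, U$)
  read 1, top U: go to q_2, push UU → (q_2, 21211, UU$)
  ε-move, top U: go to q_1, push Y → (q_1, 21211, YU$)
  read 2, top Y: go to q_1, push ε → (q_1, 1211, U$)
  read 1, top U: go to q_2, push UU → (q_2, 211, UU$)
  ε-move, top U: go to q_1, push Y → (q_1, 211, YU$)
  read 2, top Y: go to q_1, push ε → (q_1, 11, U$)
  read 1, top U: go to q_2, push UU → (q_2, 1, UU$)
  ε-move, top U: go to q_1, push Y → (q_1, 1, YU$)
  read 1, top Y: go to q_3, push ε → (q_3, ε, U$)
All input consumed in state q_3 with stack U$.

U$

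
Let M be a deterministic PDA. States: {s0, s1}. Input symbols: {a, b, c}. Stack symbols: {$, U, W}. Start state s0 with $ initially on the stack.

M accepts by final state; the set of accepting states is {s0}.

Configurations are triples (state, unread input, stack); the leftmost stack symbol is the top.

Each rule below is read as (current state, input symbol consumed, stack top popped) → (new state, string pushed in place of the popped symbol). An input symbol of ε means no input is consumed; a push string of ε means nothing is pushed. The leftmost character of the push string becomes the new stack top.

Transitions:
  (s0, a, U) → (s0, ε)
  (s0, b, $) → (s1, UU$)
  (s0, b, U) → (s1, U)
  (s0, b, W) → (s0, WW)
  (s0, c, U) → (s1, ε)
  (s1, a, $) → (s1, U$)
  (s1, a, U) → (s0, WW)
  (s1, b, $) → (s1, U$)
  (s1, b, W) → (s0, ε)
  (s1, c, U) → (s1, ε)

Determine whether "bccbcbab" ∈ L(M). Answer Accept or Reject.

Accept

(s0, bccbcbab, $)
  read b, top $: go to s1, push UU$ → (s1, ccbcbab, UU$)
  read c, top U: go to s1, push ε → (s1, cbcbab, U$)
  read c, top U: go to s1, push ε → (s1, bcbab, $)
  read b, top $: go to s1, push U$ → (s1, cbab, U$)
  read c, top U: go to s1, push ε → (s1, bab, $)
  read b, top $: go to s1, push U$ → (s1, ab, U$)
  read a, top U: go to s0, push WW → (s0, b, WW$)
  read b, top W: go to s0, push WW → (s0, ε, WWW$)
All input consumed; state s0 ∈ F.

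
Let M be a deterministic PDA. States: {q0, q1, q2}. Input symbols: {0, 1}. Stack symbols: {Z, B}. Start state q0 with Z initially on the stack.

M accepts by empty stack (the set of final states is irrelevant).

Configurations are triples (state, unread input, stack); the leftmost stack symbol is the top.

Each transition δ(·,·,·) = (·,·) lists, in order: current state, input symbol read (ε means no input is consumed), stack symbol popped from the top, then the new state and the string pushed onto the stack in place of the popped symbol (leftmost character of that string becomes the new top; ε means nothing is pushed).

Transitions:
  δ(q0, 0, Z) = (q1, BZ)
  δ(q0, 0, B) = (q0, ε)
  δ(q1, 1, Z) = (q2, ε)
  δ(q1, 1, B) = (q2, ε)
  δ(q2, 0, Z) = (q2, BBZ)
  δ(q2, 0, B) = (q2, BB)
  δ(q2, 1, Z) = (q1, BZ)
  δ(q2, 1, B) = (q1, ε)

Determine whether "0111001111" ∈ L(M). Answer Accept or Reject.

(q0, 0111001111, Z)
  read 0, top Z: go to q1, push BZ → (q1, 111001111, BZ)
  read 1, top B: go to q2, push ε → (q2, 11001111, Z)
  read 1, top Z: go to q1, push BZ → (q1, 1001111, BZ)
  read 1, top B: go to q2, push ε → (q2, 001111, Z)
  read 0, top Z: go to q2, push BBZ → (q2, 01111, BBZ)
  read 0, top B: go to q2, push BB → (q2, 1111, BBBZ)
  read 1, top B: go to q1, push ε → (q1, 111, BBZ)
  read 1, top B: go to q2, push ε → (q2, 11, BZ)
  read 1, top B: go to q1, push ε → (q1, 1, Z)
  read 1, top Z: go to q2, push ε → (q2, ε, ε)
All input consumed and the stack is empty.

Accept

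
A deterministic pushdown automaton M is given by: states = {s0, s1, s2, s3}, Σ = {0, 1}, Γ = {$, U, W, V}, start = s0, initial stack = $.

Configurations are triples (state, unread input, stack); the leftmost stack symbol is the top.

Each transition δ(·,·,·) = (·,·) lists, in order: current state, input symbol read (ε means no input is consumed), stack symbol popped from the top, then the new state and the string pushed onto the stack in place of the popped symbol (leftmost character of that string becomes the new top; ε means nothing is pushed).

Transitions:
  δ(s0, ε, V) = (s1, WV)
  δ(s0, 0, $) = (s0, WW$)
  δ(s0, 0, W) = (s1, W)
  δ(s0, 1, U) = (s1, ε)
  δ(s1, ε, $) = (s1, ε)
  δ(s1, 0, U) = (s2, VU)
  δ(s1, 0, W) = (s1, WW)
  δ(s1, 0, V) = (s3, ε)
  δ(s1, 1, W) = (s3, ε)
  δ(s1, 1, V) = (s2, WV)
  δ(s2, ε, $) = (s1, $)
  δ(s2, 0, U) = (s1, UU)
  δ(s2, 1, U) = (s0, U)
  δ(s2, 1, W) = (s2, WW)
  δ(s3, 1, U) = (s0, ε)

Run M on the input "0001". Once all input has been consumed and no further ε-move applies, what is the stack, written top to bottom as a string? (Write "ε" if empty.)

(s0, 0001, $)
  read 0, top $: go to s0, push WW$ → (s0, 001, WW$)
  read 0, top W: go to s1, push W → (s1, 01, WW$)
  read 0, top W: go to s1, push WW → (s1, 1, WWW$)
  read 1, top W: go to s3, push ε → (s3, ε, WW$)
All input consumed in state s3 with stack WW$.

WW$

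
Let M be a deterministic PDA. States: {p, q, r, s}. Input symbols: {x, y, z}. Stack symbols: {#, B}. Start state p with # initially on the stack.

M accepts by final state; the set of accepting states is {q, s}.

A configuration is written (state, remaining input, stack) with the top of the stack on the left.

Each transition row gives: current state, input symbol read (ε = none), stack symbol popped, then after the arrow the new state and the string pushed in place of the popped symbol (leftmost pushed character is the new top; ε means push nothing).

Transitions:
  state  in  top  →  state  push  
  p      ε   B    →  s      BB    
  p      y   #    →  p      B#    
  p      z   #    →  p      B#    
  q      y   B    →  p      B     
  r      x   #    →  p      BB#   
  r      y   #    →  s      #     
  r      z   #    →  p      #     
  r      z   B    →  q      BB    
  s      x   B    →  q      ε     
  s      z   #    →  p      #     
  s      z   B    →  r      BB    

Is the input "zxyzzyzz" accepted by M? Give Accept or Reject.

(p, zxyzzyzz, #) ⊢ (p, xyzzyzz, B#) ⊢ (s, xyzzyzz, BB#) ⊢ (q, yzzyzz, B#) ⊢ (p, zzyzz, B#) ⊢ (s, zzyzz, BB#) ⊢ (r, zyzz, BBB#) ⊢ (q, yzz, BBBB#) ⊢ (p, zz, BBBB#) ⊢ (s, zz, BBBBB#) ⊢ (r, z, BBBBBB#) ⊢ (q, ε, BBBBBBB#)
All input consumed; state q ∈ F.

Accept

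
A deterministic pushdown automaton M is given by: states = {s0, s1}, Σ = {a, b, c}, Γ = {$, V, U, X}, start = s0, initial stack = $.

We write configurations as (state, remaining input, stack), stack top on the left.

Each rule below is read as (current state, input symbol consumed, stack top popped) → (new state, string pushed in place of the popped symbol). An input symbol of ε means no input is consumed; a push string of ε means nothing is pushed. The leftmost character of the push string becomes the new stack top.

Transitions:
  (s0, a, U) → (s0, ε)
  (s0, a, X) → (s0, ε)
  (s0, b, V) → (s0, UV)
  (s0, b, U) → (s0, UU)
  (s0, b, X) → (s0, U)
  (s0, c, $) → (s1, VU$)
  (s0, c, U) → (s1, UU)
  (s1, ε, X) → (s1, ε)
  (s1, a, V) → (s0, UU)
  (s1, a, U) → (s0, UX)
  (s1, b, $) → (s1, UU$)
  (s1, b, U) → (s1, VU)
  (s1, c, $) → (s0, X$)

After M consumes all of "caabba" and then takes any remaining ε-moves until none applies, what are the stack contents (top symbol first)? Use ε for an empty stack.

UUU$

(s0, caabba, $) ⊢ (s1, aabba, VU$) ⊢ (s0, abba, UUU$) ⊢ (s0, bba, UU$) ⊢ (s0, ba, UUU$) ⊢ (s0, a, UUUU$) ⊢ (s0, ε, UUU$)
All input consumed in state s0 with stack UUU$.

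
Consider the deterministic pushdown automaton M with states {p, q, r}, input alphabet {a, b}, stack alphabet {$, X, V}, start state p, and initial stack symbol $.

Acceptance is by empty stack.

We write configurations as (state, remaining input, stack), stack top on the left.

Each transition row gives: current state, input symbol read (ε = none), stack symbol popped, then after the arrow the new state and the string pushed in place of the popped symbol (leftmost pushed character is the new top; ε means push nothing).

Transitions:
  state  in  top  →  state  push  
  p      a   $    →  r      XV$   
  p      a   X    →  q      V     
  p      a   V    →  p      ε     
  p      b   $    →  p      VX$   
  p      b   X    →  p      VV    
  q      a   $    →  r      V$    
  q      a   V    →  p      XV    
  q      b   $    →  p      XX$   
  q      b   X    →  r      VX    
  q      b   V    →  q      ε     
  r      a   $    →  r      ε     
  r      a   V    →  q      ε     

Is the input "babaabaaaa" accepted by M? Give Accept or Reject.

(p, babaabaaaa, $) ⊢ (p, abaabaaaa, VX$) ⊢ (p, baabaaaa, X$) ⊢ (p, aabaaaa, VV$) ⊢ (p, abaaaa, V$) ⊢ (p, baaaa, $) ⊢ (p, aaaa, VX$) ⊢ (p, aaa, X$) ⊢ (q, aa, V$) ⊢ (p, a, XV$) ⊢ (q, ε, VV$)
All input consumed; stack is VV$, not empty, and no further ε-move applies.

Reject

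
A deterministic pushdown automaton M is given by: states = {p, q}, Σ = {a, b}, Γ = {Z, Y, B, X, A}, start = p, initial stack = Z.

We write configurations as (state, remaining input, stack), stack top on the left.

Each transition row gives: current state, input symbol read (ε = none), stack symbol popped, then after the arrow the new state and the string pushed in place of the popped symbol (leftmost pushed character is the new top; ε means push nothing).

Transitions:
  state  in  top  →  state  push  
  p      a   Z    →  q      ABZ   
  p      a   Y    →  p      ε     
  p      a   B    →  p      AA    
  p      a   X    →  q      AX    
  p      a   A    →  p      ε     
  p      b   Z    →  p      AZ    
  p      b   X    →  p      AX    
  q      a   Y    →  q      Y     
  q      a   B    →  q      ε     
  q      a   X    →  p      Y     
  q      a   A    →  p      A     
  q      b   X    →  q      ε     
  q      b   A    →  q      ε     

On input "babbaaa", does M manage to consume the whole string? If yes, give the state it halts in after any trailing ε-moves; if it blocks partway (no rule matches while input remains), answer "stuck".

stuck

(p, babbaaa, Z) ⊢ (p, abbaaa, AZ) ⊢ (p, bbaaa, Z) ⊢ (p, baaa, AZ)
No transition for (p, b, top A); M blocks with input baaa remaining.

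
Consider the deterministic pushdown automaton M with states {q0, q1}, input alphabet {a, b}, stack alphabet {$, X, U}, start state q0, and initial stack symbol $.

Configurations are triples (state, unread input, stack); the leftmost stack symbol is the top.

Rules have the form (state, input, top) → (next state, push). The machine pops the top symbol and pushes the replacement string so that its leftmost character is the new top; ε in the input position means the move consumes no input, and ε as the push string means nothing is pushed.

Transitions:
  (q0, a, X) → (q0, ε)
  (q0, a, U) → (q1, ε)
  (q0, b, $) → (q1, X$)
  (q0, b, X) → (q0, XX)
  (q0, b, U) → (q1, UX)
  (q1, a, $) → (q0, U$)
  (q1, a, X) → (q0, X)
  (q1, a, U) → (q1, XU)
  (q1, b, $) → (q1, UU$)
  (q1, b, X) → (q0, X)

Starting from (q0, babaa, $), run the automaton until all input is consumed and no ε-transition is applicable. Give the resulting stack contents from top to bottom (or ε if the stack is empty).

(q0, babaa, $)
  read b, top $: go to q1, push X$ → (q1, abaa, X$)
  read a, top X: go to q0, push X → (q0, baa, X$)
  read b, top X: go to q0, push XX → (q0, aa, XX$)
  read a, top X: go to q0, push ε → (q0, a, X$)
  read a, top X: go to q0, push ε → (q0, ε, $)
All input consumed in state q0 with stack $.

$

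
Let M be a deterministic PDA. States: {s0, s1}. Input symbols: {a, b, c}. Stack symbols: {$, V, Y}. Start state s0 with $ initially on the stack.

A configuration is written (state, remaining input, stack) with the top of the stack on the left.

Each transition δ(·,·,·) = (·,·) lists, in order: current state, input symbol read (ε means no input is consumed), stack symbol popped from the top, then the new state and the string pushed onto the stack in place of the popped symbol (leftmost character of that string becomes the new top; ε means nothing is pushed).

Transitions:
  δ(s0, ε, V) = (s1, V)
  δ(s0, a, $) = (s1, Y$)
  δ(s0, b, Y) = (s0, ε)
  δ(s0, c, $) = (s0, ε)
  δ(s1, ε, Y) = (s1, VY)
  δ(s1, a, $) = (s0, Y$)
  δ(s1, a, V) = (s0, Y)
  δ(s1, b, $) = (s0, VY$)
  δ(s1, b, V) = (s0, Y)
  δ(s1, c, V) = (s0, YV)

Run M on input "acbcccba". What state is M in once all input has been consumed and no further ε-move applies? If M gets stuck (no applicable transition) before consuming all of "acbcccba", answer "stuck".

(s0, acbcccba, $)
  read a, top $: go to s1, push Y$ → (s1, cbcccba, Y$)
  ε-move, top Y: go to s1, push VY → (s1, cbcccba, VY$)
  read c, top V: go to s0, push YV → (s0, bcccba, YVY$)
  read b, top Y: go to s0, push ε → (s0, cccba, VY$)
  ε-move, top V: go to s1, push V → (s1, cccba, VY$)
  read c, top V: go to s0, push YV → (s0, ccba, YVY$)
No transition for (s0, c, top Y); M blocks with input ccba remaining.

stuck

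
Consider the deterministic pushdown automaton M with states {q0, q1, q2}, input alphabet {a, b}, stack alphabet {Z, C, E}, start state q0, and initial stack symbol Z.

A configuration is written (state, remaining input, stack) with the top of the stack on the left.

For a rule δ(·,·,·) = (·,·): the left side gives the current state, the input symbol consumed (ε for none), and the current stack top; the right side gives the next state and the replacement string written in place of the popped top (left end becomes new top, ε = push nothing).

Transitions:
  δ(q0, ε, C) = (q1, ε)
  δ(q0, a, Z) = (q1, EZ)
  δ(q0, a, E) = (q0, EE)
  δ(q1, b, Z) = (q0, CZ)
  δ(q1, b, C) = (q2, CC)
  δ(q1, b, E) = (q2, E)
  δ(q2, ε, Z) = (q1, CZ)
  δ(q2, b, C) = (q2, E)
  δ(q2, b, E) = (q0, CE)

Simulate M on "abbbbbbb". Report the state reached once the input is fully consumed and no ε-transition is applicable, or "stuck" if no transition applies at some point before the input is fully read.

(q0, abbbbbbb, Z) ⊢ (q1, bbbbbbb, EZ) ⊢ (q2, bbbbbb, EZ) ⊢ (q0, bbbbb, CEZ) ⊢ (q1, bbbbb, EZ) ⊢ (q2, bbbb, EZ) ⊢ (q0, bbb, CEZ) ⊢ (q1, bbb, EZ) ⊢ (q2, bb, EZ) ⊢ (q0, b, CEZ) ⊢ (q1, b, EZ) ⊢ (q2, ε, EZ)
All input consumed; M is in state q2.

q2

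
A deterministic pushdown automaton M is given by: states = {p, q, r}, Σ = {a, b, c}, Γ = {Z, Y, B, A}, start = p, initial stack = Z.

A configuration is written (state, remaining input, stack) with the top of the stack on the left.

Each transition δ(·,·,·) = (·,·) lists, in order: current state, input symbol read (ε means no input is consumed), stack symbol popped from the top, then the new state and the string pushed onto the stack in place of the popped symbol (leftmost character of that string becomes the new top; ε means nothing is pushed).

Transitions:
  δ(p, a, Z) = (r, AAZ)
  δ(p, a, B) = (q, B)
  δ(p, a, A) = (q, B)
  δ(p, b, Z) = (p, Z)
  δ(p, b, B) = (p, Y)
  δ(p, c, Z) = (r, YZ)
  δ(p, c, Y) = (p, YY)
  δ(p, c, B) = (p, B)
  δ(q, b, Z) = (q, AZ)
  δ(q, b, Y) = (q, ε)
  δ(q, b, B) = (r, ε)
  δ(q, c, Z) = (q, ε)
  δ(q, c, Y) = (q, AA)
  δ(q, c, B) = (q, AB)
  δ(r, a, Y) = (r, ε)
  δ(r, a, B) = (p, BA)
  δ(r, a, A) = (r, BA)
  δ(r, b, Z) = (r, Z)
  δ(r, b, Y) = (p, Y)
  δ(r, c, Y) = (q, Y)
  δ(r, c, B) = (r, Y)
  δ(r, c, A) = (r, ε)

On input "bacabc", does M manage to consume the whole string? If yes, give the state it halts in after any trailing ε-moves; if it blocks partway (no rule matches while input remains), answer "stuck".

(p, bacabc, Z)
  read b, top Z: go to p, push Z → (p, acabc, Z)
  read a, top Z: go to r, push AAZ → (r, cabc, AAZ)
  read c, top A: go to r, push ε → (r, abc, AZ)
  read a, top A: go to r, push BA → (r, bc, BAZ)
No transition for (r, b, top B); M blocks with input bc remaining.

stuck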